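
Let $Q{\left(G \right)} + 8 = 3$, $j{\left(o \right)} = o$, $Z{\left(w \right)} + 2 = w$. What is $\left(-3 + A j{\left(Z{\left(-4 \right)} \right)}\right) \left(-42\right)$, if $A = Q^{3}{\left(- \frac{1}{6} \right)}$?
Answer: $-31374$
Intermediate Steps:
$Z{\left(w \right)} = -2 + w$
$Q{\left(G \right)} = -5$ ($Q{\left(G \right)} = -8 + 3 = -5$)
$A = -125$ ($A = \left(-5\right)^{3} = -125$)
$\left(-3 + A j{\left(Z{\left(-4 \right)} \right)}\right) \left(-42\right) = \left(-3 - 125 \left(-2 - 4\right)\right) \left(-42\right) = \left(-3 - -750\right) \left(-42\right) = \left(-3 + 750\right) \left(-42\right) = 747 \left(-42\right) = -31374$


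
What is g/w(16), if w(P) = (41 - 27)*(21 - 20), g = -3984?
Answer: -1992/7 ≈ -284.57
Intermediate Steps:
w(P) = 14 (w(P) = 14*1 = 14)
g/w(16) = -3984/14 = -3984*1/14 = -1992/7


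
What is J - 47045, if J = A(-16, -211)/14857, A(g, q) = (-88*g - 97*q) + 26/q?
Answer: -147473320616/3134827 ≈ -47044.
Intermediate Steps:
A(g, q) = -97*q - 88*g + 26/q (A(g, q) = (-97*q - 88*g) + 26/q = -97*q - 88*g + 26/q)
J = 4615599/3134827 (J = (-97*(-211) - 88*(-16) + 26/(-211))/14857 = (20467 + 1408 + 26*(-1/211))*(1/14857) = (20467 + 1408 - 26/211)*(1/14857) = (4615599/211)*(1/14857) = 4615599/3134827 ≈ 1.4724)
J - 47045 = 4615599/3134827 - 47045 = -147473320616/3134827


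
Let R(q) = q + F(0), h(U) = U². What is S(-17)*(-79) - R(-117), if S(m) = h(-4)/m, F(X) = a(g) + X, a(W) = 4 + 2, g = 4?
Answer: 3151/17 ≈ 185.35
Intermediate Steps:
a(W) = 6
F(X) = 6 + X
S(m) = 16/m (S(m) = (-4)²/m = 16/m)
R(q) = 6 + q (R(q) = q + (6 + 0) = q + 6 = 6 + q)
S(-17)*(-79) - R(-117) = (16/(-17))*(-79) - (6 - 117) = (16*(-1/17))*(-79) - 1*(-111) = -16/17*(-79) + 111 = 1264/17 + 111 = 3151/17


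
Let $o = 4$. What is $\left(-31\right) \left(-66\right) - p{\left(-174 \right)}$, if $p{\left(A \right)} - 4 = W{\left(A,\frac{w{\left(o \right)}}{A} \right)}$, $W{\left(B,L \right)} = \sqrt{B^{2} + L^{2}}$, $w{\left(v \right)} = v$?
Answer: $2042 - \frac{2 \sqrt{57289762}}{87} \approx 1868.0$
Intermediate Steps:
$p{\left(A \right)} = 4 + \sqrt{A^{2} + \frac{16}{A^{2}}}$ ($p{\left(A \right)} = 4 + \sqrt{A^{2} + \left(\frac{4}{A}\right)^{2}} = 4 + \sqrt{A^{2} + \frac{16}{A^{2}}}$)
$\left(-31\right) \left(-66\right) - p{\left(-174 \right)} = \left(-31\right) \left(-66\right) - \left(4 + \sqrt{\frac{16 + \left(-174\right)^{4}}{30276}}\right) = 2046 - \left(4 + \sqrt{\frac{16 + 916636176}{30276}}\right) = 2046 - \left(4 + \sqrt{\frac{1}{30276} \cdot 916636192}\right) = 2046 - \left(4 + \sqrt{\frac{229159048}{7569}}\right) = 2046 - \left(4 + \frac{2 \sqrt{57289762}}{87}\right) = 2042 - \frac{2 \sqrt{57289762}}{87}$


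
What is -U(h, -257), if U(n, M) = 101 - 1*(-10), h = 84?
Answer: -111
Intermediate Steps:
U(n, M) = 111 (U(n, M) = 101 + 10 = 111)
-U(h, -257) = -1*111 = -111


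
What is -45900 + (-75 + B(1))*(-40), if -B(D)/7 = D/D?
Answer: -42620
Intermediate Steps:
B(D) = -7 (B(D) = -7*D/D = -7*1 = -7)
-45900 + (-75 + B(1))*(-40) = -45900 + (-75 - 7)*(-40) = -45900 - 82*(-40) = -45900 + 3280 = -42620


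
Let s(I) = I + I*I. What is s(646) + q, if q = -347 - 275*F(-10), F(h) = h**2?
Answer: 390115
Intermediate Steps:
s(I) = I + I**2
q = -27847 (q = -347 - 275*(-10)**2 = -347 - 275*100 = -347 - 27500 = -27847)
s(646) + q = 646*(1 + 646) - 27847 = 646*647 - 27847 = 417962 - 27847 = 390115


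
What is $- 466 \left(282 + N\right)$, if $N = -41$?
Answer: $-112306$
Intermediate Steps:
$- 466 \left(282 + N\right) = - 466 \left(282 - 41\right) = \left(-466\right) 241 = -112306$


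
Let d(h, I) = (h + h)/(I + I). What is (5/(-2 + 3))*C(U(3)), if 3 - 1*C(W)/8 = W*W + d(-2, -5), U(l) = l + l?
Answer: -1336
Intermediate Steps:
U(l) = 2*l
d(h, I) = h/I (d(h, I) = (2*h)/((2*I)) = (2*h)*(1/(2*I)) = h/I)
C(W) = 104/5 - 8*W² (C(W) = 24 - 8*(W*W - 2/(-5)) = 24 - 8*(W² - 2*(-⅕)) = 24 - 8*(W² + ⅖) = 24 - 8*(⅖ + W²) = 24 + (-16/5 - 8*W²) = 104/5 - 8*W²)
(5/(-2 + 3))*C(U(3)) = (5/(-2 + 3))*(104/5 - 8*(2*3)²) = (5/1)*(104/5 - 8*6²) = (1*5)*(104/5 - 8*36) = 5*(104/5 - 288) = 5*(-1336/5) = -1336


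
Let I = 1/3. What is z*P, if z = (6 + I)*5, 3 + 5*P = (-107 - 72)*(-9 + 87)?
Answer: -88445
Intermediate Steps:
I = ⅓ ≈ 0.33333
P = -2793 (P = -⅗ + ((-107 - 72)*(-9 + 87))/5 = -⅗ + (-179*78)/5 = -⅗ + (⅕)*(-13962) = -⅗ - 13962/5 = -2793)
z = 95/3 (z = (6 + ⅓)*5 = (19/3)*5 = 95/3 ≈ 31.667)
z*P = (95/3)*(-2793) = -88445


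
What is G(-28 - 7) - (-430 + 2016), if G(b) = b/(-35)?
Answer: -1585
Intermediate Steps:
G(b) = -b/35 (G(b) = b*(-1/35) = -b/35)
G(-28 - 7) - (-430 + 2016) = -(-28 - 7)/35 - (-430 + 2016) = -1/35*(-35) - 1*1586 = 1 - 1586 = -1585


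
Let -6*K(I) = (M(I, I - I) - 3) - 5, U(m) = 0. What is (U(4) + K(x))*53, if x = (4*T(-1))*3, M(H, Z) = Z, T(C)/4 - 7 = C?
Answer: 212/3 ≈ 70.667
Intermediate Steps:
T(C) = 28 + 4*C
x = 288 (x = (4*(28 + 4*(-1)))*3 = (4*(28 - 4))*3 = (4*24)*3 = 96*3 = 288)
K(I) = 4/3 (K(I) = -(((I - I) - 3) - 5)/6 = -((0 - 3) - 5)/6 = -(-3 - 5)/6 = -⅙*(-8) = 4/3)
(U(4) + K(x))*53 = (0 + 4/3)*53 = (4/3)*53 = 212/3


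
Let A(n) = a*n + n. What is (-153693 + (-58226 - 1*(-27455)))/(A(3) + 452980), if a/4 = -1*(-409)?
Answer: -26352/65413 ≈ -0.40286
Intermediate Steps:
a = 1636 (a = 4*(-1*(-409)) = 4*409 = 1636)
A(n) = 1637*n (A(n) = 1636*n + n = 1637*n)
(-153693 + (-58226 - 1*(-27455)))/(A(3) + 452980) = (-153693 + (-58226 - 1*(-27455)))/(1637*3 + 452980) = (-153693 + (-58226 + 27455))/(4911 + 452980) = (-153693 - 30771)/457891 = -184464*1/457891 = -26352/65413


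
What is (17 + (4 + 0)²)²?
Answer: 1089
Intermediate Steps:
(17 + (4 + 0)²)² = (17 + 4²)² = (17 + 16)² = 33² = 1089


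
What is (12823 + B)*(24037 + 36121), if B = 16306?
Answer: 1752342382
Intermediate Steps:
(12823 + B)*(24037 + 36121) = (12823 + 16306)*(24037 + 36121) = 29129*60158 = 1752342382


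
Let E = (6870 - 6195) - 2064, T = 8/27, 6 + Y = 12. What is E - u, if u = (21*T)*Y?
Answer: -4279/3 ≈ -1426.3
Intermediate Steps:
Y = 6 (Y = -6 + 12 = 6)
T = 8/27 (T = 8*(1/27) = 8/27 ≈ 0.29630)
E = -1389 (E = 675 - 2064 = -1389)
u = 112/3 (u = (21*(8/27))*6 = (56/9)*6 = 112/3 ≈ 37.333)
E - u = -1389 - 1*112/3 = -1389 - 112/3 = -4279/3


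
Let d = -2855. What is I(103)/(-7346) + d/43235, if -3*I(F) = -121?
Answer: -13629985/190562586 ≈ -0.071525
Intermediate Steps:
I(F) = 121/3 (I(F) = -⅓*(-121) = 121/3)
I(103)/(-7346) + d/43235 = (121/3)/(-7346) - 2855/43235 = (121/3)*(-1/7346) - 2855*1/43235 = -121/22038 - 571/8647 = -13629985/190562586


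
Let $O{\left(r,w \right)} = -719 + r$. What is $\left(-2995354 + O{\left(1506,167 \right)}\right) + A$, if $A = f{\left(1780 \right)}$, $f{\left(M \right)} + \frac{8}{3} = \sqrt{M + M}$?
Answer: $- \frac{8983709}{3} + 2 \sqrt{890} \approx -2.9945 \cdot 10^{6}$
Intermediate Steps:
$f{\left(M \right)} = - \frac{8}{3} + \sqrt{2} \sqrt{M}$ ($f{\left(M \right)} = - \frac{8}{3} + \sqrt{M + M} = - \frac{8}{3} + \sqrt{2 M} = - \frac{8}{3} + \sqrt{2} \sqrt{M}$)
$A = - \frac{8}{3} + 2 \sqrt{890}$ ($A = - \frac{8}{3} + \sqrt{2} \sqrt{1780} = - \frac{8}{3} + \sqrt{2} \cdot 2 \sqrt{445} = - \frac{8}{3} + 2 \sqrt{890} \approx 56.999$)
$\left(-2995354 + O{\left(1506,167 \right)}\right) + A = \left(-2995354 + \left(-719 + 1506\right)\right) - \left(\frac{8}{3} - 2 \sqrt{890}\right) = \left(-2995354 + 787\right) - \left(\frac{8}{3} - 2 \sqrt{890}\right) = -2994567 - \left(\frac{8}{3} - 2 \sqrt{890}\right) = - \frac{8983709}{3} + 2 \sqrt{890}$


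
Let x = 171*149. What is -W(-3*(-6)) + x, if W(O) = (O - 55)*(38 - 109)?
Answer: 22852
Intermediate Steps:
W(O) = 3905 - 71*O (W(O) = (-55 + O)*(-71) = 3905 - 71*O)
x = 25479
-W(-3*(-6)) + x = -(3905 - (-213)*(-6)) + 25479 = -(3905 - 71*18) + 25479 = -(3905 - 1278) + 25479 = -1*2627 + 25479 = -2627 + 25479 = 22852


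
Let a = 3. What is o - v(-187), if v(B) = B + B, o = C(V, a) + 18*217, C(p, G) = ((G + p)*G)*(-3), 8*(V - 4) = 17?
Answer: 33583/8 ≈ 4197.9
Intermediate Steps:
V = 49/8 (V = 4 + (1/8)*17 = 4 + 17/8 = 49/8 ≈ 6.1250)
C(p, G) = -3*G*(G + p) (C(p, G) = (G*(G + p))*(-3) = -3*G*(G + p))
o = 30591/8 (o = -3*3*(3 + 49/8) + 18*217 = -3*3*73/8 + 3906 = -657/8 + 3906 = 30591/8 ≈ 3823.9)
v(B) = 2*B
o - v(-187) = 30591/8 - 2*(-187) = 30591/8 - 1*(-374) = 30591/8 + 374 = 33583/8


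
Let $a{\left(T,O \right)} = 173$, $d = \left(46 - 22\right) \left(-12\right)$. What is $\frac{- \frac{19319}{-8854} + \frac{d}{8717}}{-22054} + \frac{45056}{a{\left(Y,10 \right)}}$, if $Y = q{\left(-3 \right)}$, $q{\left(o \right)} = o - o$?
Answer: $\frac{76691353845095249}{294469308838756} \approx 260.44$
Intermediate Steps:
$q{\left(o \right)} = 0$
$d = -288$ ($d = 24 \left(-12\right) = -288$)
$Y = 0$
$\frac{- \frac{19319}{-8854} + \frac{d}{8717}}{-22054} + \frac{45056}{a{\left(Y,10 \right)}} = \frac{- \frac{19319}{-8854} - \frac{288}{8717}}{-22054} + \frac{45056}{173} = \left(\left(-19319\right) \left(- \frac{1}{8854}\right) - \frac{288}{8717}\right) \left(- \frac{1}{22054}\right) + 45056 \cdot \frac{1}{173} = \left(\frac{19319}{8854} - \frac{288}{8717}\right) \left(- \frac{1}{22054}\right) + \frac{45056}{173} = \frac{165853771}{77180318} \left(- \frac{1}{22054}\right) + \frac{45056}{173} = - \frac{165853771}{1702134733172} + \frac{45056}{173} = \frac{76691353845095249}{294469308838756}$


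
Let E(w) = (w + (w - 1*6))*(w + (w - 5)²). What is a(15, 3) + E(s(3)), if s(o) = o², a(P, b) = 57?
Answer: 357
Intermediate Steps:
E(w) = (-6 + 2*w)*(w + (-5 + w)²) (E(w) = (w + (w - 6))*(w + (-5 + w)²) = (w + (-6 + w))*(w + (-5 + w)²) = (-6 + 2*w)*(w + (-5 + w)²))
a(15, 3) + E(s(3)) = 57 + (-150 - 24*(3²)² + 2*(3²)³ + 104*3²) = 57 + (-150 - 24*9² + 2*9³ + 104*9) = 57 + (-150 - 24*81 + 2*729 + 936) = 57 + (-150 - 1944 + 1458 + 936) = 57 + 300 = 357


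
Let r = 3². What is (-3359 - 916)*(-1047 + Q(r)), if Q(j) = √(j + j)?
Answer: 4475925 - 12825*√2 ≈ 4.4578e+6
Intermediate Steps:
r = 9
Q(j) = √2*√j (Q(j) = √(2*j) = √2*√j)
(-3359 - 916)*(-1047 + Q(r)) = (-3359 - 916)*(-1047 + √2*√9) = -4275*(-1047 + √2*3) = -4275*(-1047 + 3*√2) = 4475925 - 12825*√2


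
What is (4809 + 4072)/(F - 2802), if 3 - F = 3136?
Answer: -8881/5935 ≈ -1.4964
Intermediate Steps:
F = -3133 (F = 3 - 1*3136 = 3 - 3136 = -3133)
(4809 + 4072)/(F - 2802) = (4809 + 4072)/(-3133 - 2802) = 8881/(-5935) = 8881*(-1/5935) = -8881/5935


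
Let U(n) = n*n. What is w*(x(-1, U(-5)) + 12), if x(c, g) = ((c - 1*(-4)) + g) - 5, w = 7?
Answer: 245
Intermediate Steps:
U(n) = n**2
x(c, g) = -1 + c + g (x(c, g) = ((c + 4) + g) - 5 = ((4 + c) + g) - 5 = (4 + c + g) - 5 = -1 + c + g)
w*(x(-1, U(-5)) + 12) = 7*((-1 - 1 + (-5)**2) + 12) = 7*((-1 - 1 + 25) + 12) = 7*(23 + 12) = 7*35 = 245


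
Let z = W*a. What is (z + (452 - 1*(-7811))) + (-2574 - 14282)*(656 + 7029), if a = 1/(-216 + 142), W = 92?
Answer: -4792613635/37 ≈ -1.2953e+8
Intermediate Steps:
a = -1/74 (a = 1/(-74) = -1/74 ≈ -0.013514)
z = -46/37 (z = 92*(-1/74) = -46/37 ≈ -1.2432)
(z + (452 - 1*(-7811))) + (-2574 - 14282)*(656 + 7029) = (-46/37 + (452 - 1*(-7811))) + (-2574 - 14282)*(656 + 7029) = (-46/37 + (452 + 7811)) - 16856*7685 = (-46/37 + 8263) - 129538360 = 305685/37 - 129538360 = -4792613635/37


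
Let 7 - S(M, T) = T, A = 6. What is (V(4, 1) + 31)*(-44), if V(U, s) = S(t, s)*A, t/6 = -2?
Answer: -2948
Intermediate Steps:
t = -12 (t = 6*(-2) = -12)
S(M, T) = 7 - T
V(U, s) = 42 - 6*s (V(U, s) = (7 - s)*6 = 42 - 6*s)
(V(4, 1) + 31)*(-44) = ((42 - 6*1) + 31)*(-44) = ((42 - 6) + 31)*(-44) = (36 + 31)*(-44) = 67*(-44) = -2948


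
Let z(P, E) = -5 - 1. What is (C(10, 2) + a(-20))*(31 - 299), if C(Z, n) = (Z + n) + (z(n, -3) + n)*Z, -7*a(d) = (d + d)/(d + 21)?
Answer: 41808/7 ≈ 5972.6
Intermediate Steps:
z(P, E) = -6
a(d) = -2*d/(7*(21 + d)) (a(d) = -(d + d)/(7*(d + 21)) = -2*d/(7*(21 + d)))
C(Z, n) = Z + n + Z*(-6 + n) (C(Z, n) = (Z + n) + (-6 + n)*Z = (Z + n) + Z*(-6 + n) = Z + n + Z*(-6 + n))
(C(10, 2) + a(-20))*(31 - 299) = ((2 - 5*10 + 10*2) - 2*(-20)/(147 + 7*(-20)))*(31 - 299) = ((2 - 50 + 20) - 2*(-20)/(147 - 140))*(-268) = (-28 - 2*(-20)/7)*(-268) = (-28 - 2*(-20)*1/7)*(-268) = (-28 + 40/7)*(-268) = -156/7*(-268) = 41808/7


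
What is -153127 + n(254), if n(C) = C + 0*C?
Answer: -152873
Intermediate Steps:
n(C) = C (n(C) = C + 0 = C)
-153127 + n(254) = -153127 + 254 = -152873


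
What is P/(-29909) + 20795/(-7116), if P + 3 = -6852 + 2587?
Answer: -53780597/19348404 ≈ -2.7796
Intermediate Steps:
P = -4268 (P = -3 + (-6852 + 2587) = -3 - 4265 = -4268)
P/(-29909) + 20795/(-7116) = -4268/(-29909) + 20795/(-7116) = -4268*(-1/29909) + 20795*(-1/7116) = 388/2719 - 20795/7116 = -53780597/19348404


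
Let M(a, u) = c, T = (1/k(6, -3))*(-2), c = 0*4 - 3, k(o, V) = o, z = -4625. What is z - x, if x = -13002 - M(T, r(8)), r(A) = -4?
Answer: 8374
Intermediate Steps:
c = -3 (c = 0 - 3 = -3)
T = -⅓ (T = (1/6)*(-2) = (1*(⅙))*(-2) = (⅙)*(-2) = -⅓ ≈ -0.33333)
M(a, u) = -3
x = -12999 (x = -13002 - 1*(-3) = -13002 + 3 = -12999)
z - x = -4625 - 1*(-12999) = -4625 + 12999 = 8374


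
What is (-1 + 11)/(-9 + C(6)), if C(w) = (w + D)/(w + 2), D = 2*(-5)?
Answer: -20/19 ≈ -1.0526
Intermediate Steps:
D = -10
C(w) = (-10 + w)/(2 + w) (C(w) = (w - 10)/(w + 2) = (-10 + w)/(2 + w))
(-1 + 11)/(-9 + C(6)) = (-1 + 11)/(-9 + (-10 + 6)/(2 + 6)) = 10/(-9 - 4/8) = 10/(-9 + (⅛)*(-4)) = 10/(-9 - ½) = 10/(-19/2) = 10*(-2/19) = -20/19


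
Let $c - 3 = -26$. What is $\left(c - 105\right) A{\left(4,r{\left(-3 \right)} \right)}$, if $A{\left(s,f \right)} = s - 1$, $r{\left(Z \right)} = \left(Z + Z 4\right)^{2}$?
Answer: $-384$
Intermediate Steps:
$c = -23$ ($c = 3 - 26 = -23$)
$r{\left(Z \right)} = 25 Z^{2}$ ($r{\left(Z \right)} = \left(Z + 4 Z\right)^{2} = \left(5 Z\right)^{2} = 25 Z^{2}$)
$A{\left(s,f \right)} = -1 + s$ ($A{\left(s,f \right)} = s - 1 = -1 + s$)
$\left(c - 105\right) A{\left(4,r{\left(-3 \right)} \right)} = \left(-23 - 105\right) \left(-1 + 4\right) = \left(-128\right) 3 = -384$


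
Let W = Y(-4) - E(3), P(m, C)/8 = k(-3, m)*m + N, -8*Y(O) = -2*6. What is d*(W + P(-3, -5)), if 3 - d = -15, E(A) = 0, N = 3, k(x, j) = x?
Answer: 1755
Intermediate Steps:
Y(O) = 3/2 (Y(O) = -(-1)*6/4 = -⅛*(-12) = 3/2)
P(m, C) = 24 - 24*m (P(m, C) = 8*(-3*m + 3) = 8*(3 - 3*m) = 24 - 24*m)
d = 18 (d = 3 - 1*(-15) = 3 + 15 = 18)
W = 3/2 (W = 3/2 - 1*0 = 3/2 + 0 = 3/2 ≈ 1.5000)
d*(W + P(-3, -5)) = 18*(3/2 + (24 - 24*(-3))) = 18*(3/2 + (24 + 72)) = 18*(3/2 + 96) = 18*(195/2) = 1755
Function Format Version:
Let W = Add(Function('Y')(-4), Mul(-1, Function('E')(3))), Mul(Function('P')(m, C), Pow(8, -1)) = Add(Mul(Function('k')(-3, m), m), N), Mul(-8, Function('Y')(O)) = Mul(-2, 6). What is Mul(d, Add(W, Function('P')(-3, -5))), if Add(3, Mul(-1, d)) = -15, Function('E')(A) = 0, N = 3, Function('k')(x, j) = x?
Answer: 1755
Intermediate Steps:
Function('Y')(O) = Rational(3, 2) (Function('Y')(O) = Mul(Rational(-1, 8), Mul(-2, 6)) = Mul(Rational(-1, 8), -12) = Rational(3, 2))
Function('P')(m, C) = Add(24, Mul(-24, m)) (Function('P')(m, C) = Mul(8, Add(Mul(-3, m), 3)) = Mul(8, Add(3, Mul(-3, m))) = Add(24, Mul(-24, m)))
d = 18 (d = Add(3, Mul(-1, -15)) = Add(3, 15) = 18)
W = Rational(3, 2) (W = Add(Rational(3, 2), Mul(-1, 0)) = Add(Rational(3, 2), 0) = Rational(3, 2) ≈ 1.5000)
Mul(d, Add(W, Function('P')(-3, -5))) = Mul(18, Add(Rational(3, 2), Add(24, Mul(-24, -3)))) = Mul(18, Add(Rational(3, 2), Add(24, 72))) = Mul(18, Add(Rational(3, 2), 96)) = Mul(18, Rational(195, 2)) = 1755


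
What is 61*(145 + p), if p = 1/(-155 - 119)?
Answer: 2423469/274 ≈ 8844.8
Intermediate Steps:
p = -1/274 (p = 1/(-274) = -1/274 ≈ -0.0036496)
61*(145 + p) = 61*(145 - 1/274) = 61*(39729/274) = 2423469/274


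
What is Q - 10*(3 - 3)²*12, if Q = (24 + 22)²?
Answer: 2116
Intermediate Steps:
Q = 2116 (Q = 46² = 2116)
Q - 10*(3 - 3)²*12 = 2116 - 10*(3 - 3)²*12 = 2116 - 10*0²*12 = 2116 - 10*0*12 = 2116 - 0*12 = 2116 - 1*0 = 2116 + 0 = 2116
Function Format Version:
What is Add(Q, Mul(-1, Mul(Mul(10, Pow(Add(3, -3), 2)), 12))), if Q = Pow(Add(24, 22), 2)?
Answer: 2116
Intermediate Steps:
Q = 2116 (Q = Pow(46, 2) = 2116)
Add(Q, Mul(-1, Mul(Mul(10, Pow(Add(3, -3), 2)), 12))) = Add(2116, Mul(-1, Mul(Mul(10, Pow(Add(3, -3), 2)), 12))) = Add(2116, Mul(-1, Mul(Mul(10, Pow(0, 2)), 12))) = Add(2116, Mul(-1, Mul(Mul(10, 0), 12))) = Add(2116, Mul(-1, Mul(0, 12))) = Add(2116, Mul(-1, 0)) = Add(2116, 0) = 2116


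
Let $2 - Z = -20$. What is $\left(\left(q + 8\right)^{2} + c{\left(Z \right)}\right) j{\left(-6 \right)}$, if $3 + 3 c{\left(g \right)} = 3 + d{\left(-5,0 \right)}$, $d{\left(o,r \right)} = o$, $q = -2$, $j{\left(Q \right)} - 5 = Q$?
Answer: $- \frac{103}{3} \approx -34.333$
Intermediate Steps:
$Z = 22$ ($Z = 2 - -20 = 2 + 20 = 22$)
$j{\left(Q \right)} = 5 + Q$
$c{\left(g \right)} = - \frac{5}{3}$ ($c{\left(g \right)} = -1 + \frac{3 - 5}{3} = -1 + \frac{1}{3} \left(-2\right) = -1 - \frac{2}{3} = - \frac{5}{3}$)
$\left(\left(q + 8\right)^{2} + c{\left(Z \right)}\right) j{\left(-6 \right)} = \left(\left(-2 + 8\right)^{2} - \frac{5}{3}\right) \left(5 - 6\right) = \left(6^{2} - \frac{5}{3}\right) \left(-1\right) = \left(36 - \frac{5}{3}\right) \left(-1\right) = \frac{103}{3} \left(-1\right) = - \frac{103}{3}$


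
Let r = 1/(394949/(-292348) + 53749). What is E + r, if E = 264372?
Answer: 4154081916469864/15713017703 ≈ 2.6437e+5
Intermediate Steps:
r = 292348/15713017703 (r = 1/(394949*(-1/292348) + 53749) = 1/(-394949/292348 + 53749) = 1/(15713017703/292348) = 292348/15713017703 ≈ 1.8605e-5)
E + r = 264372 + 292348/15713017703 = 4154081916469864/15713017703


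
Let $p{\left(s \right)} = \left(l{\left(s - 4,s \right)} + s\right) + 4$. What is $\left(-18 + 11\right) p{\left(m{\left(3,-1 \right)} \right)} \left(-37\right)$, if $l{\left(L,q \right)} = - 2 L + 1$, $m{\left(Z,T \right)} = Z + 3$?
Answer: $1813$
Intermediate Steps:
$m{\left(Z,T \right)} = 3 + Z$
$l{\left(L,q \right)} = 1 - 2 L$
$p{\left(s \right)} = 13 - s$ ($p{\left(s \right)} = \left(\left(1 - 2 \left(s - 4\right)\right) + s\right) + 4 = \left(\left(1 - 2 \left(-4 + s\right)\right) + s\right) + 4 = \left(\left(1 - \left(-8 + 2 s\right)\right) + s\right) + 4 = \left(\left(9 - 2 s\right) + s\right) + 4 = \left(9 - s\right) + 4 = 13 - s$)
$\left(-18 + 11\right) p{\left(m{\left(3,-1 \right)} \right)} \left(-37\right) = \left(-18 + 11\right) \left(13 - \left(3 + 3\right)\right) \left(-37\right) = - 7 \left(13 - 6\right) \left(-37\right) = \left(-7\right) 7 \left(-37\right) = \left(-49\right) \left(-37\right) = 1813$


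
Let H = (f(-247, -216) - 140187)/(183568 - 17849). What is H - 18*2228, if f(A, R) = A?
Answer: -6646135210/165719 ≈ -40105.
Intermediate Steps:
H = -140434/165719 (H = (-247 - 140187)/(183568 - 17849) = -140434/165719 ≈ -0.84742)
H - 18*2228 = -140434/165719 - 18*2228 = -140434/165719 - 40104 = -6646135210/165719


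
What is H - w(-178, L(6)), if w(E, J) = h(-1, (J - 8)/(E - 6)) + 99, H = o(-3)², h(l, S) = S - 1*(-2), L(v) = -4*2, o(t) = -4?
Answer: -1957/23 ≈ -85.087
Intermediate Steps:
L(v) = -8
h(l, S) = 2 + S (h(l, S) = S + 2 = 2 + S)
H = 16 (H = (-4)² = 16)
w(E, J) = 101 + (-8 + J)/(-6 + E) (w(E, J) = (2 + (J - 8)/(E - 6)) + 99 = (2 + (-8 + J)/(-6 + E)) + 99 = 101 + (-8 + J)/(-6 + E))
H - w(-178, L(6)) = 16 - (-614 - 8 + 101*(-178))/(-6 - 178) = 16 - (-614 - 8 - 17978)/(-184) = 16 - (-1)*(-18600)/184 = 16 - 1*2325/23 = 16 - 2325/23 = -1957/23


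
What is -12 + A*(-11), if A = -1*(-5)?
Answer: -67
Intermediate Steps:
A = 5
-12 + A*(-11) = -12 + 5*(-11) = -12 - 55 = -67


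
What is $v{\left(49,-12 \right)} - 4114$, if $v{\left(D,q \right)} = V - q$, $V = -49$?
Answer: $-4151$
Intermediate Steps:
$v{\left(D,q \right)} = -49 - q$
$v{\left(49,-12 \right)} - 4114 = \left(-49 - -12\right) - 4114 = \left(-49 + 12\right) - 4114 = -37 - 4114 = -4151$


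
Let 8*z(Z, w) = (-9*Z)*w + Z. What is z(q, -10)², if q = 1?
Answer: 8281/64 ≈ 129.39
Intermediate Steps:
z(Z, w) = Z/8 - 9*Z*w/8 (z(Z, w) = ((-9*Z)*w + Z)/8 = (-9*Z*w + Z)/8 = (Z - 9*Z*w)/8 = Z/8 - 9*Z*w/8)
z(q, -10)² = ((⅛)*1*(1 - 9*(-10)))² = ((⅛)*1*(1 + 90))² = ((⅛)*1*91)² = (91/8)² = 8281/64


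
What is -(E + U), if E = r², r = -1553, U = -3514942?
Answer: 1103133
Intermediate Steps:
E = 2411809 (E = (-1553)² = 2411809)
-(E + U) = -(2411809 - 3514942) = -1*(-1103133) = 1103133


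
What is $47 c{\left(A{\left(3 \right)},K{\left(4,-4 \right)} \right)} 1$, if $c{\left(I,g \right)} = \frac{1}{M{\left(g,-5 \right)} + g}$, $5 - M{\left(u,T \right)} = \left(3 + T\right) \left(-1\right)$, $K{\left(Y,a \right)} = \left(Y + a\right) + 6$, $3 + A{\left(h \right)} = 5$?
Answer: $\frac{47}{9} \approx 5.2222$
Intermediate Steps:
$A{\left(h \right)} = 2$ ($A{\left(h \right)} = -3 + 5 = 2$)
$K{\left(Y,a \right)} = 6 + Y + a$
$M{\left(u,T \right)} = 8 + T$ ($M{\left(u,T \right)} = 5 - \left(3 + T\right) \left(-1\right) = 5 - \left(-3 - T\right) = 5 + \left(3 + T\right) = 8 + T$)
$c{\left(I,g \right)} = \frac{1}{3 + g}$ ($c{\left(I,g \right)} = \frac{1}{\left(8 - 5\right) + g} = \frac{1}{3 + g}$)
$47 c{\left(A{\left(3 \right)},K{\left(4,-4 \right)} \right)} 1 = \frac{47}{3 + \left(6 + 4 - 4\right)} 1 = \frac{47}{3 + 6} \cdot 1 = \frac{47}{9} \cdot 1 = \frac{47}{9}$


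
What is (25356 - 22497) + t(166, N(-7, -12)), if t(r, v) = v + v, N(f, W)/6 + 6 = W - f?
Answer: 2727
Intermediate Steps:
N(f, W) = -36 - 6*f + 6*W (N(f, W) = -36 + 6*(W - f) = -36 + (-6*f + 6*W) = -36 - 6*f + 6*W)
t(r, v) = 2*v
(25356 - 22497) + t(166, N(-7, -12)) = (25356 - 22497) + 2*(-36 - 6*(-7) + 6*(-12)) = 2859 + 2*(-36 + 42 - 72) = 2859 + 2*(-66) = 2859 - 132 = 2727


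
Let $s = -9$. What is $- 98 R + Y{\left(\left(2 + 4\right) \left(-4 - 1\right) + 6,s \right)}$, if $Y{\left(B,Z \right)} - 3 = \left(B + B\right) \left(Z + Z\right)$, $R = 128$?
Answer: $-11677$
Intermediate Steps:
$Y{\left(B,Z \right)} = 3 + 4 B Z$ ($Y{\left(B,Z \right)} = 3 + \left(B + B\right) \left(Z + Z\right) = 3 + 2 B 2 Z = 3 + 4 B Z$)
$- 98 R + Y{\left(\left(2 + 4\right) \left(-4 - 1\right) + 6,s \right)} = \left(-98\right) 128 + \left(3 + 4 \left(\left(2 + 4\right) \left(-4 - 1\right) + 6\right) \left(-9\right)\right) = -12544 + \left(3 + 4 \left(6 \left(-5\right) + 6\right) \left(-9\right)\right) = -12544 + \left(3 + 4 \left(-30 + 6\right) \left(-9\right)\right) = -12544 + \left(3 + 4 \left(-24\right) \left(-9\right)\right) = -12544 + \left(3 + 864\right) = -12544 + 867 = -11677$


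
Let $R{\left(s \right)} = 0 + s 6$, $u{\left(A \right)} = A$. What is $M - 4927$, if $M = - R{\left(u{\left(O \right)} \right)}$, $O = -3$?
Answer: $-4909$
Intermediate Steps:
$R{\left(s \right)} = 6 s$ ($R{\left(s \right)} = 0 + 6 s = 6 s$)
$M = 18$ ($M = - 6 \left(-3\right) = \left(-1\right) \left(-18\right) = 18$)
$M - 4927 = 18 - 4927 = -4909$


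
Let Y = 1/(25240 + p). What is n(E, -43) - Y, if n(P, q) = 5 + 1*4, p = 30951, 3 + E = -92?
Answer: 505718/56191 ≈ 9.0000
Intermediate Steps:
E = -95 (E = -3 - 92 = -95)
n(P, q) = 9 (n(P, q) = 5 + 4 = 9)
Y = 1/56191 (Y = 1/(25240 + 30951) = 1/56191 ≈ 1.7796e-5)
n(E, -43) - Y = 9 - 1*1/56191 = 9 - 1/56191 = 505718/56191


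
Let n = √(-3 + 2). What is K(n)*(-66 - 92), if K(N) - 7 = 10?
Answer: -2686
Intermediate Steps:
n = I (n = √(-1) = I ≈ 1.0*I)
K(N) = 17 (K(N) = 7 + 10 = 17)
K(n)*(-66 - 92) = 17*(-66 - 92) = 17*(-158) = -2686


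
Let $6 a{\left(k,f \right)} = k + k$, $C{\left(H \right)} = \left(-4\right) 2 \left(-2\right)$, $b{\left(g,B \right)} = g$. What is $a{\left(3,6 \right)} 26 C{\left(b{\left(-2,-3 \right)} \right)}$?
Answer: $416$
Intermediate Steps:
$C{\left(H \right)} = 16$ ($C{\left(H \right)} = \left(-8\right) \left(-2\right) = 16$)
$a{\left(k,f \right)} = \frac{k}{3}$ ($a{\left(k,f \right)} = \frac{k + k}{6} = \frac{2 k}{6} = \frac{k}{3}$)
$a{\left(3,6 \right)} 26 C{\left(b{\left(-2,-3 \right)} \right)} = \frac{1}{3} \cdot 3 \cdot 26 \cdot 16 = 1 \cdot 26 \cdot 16 = 26 \cdot 16 = 416$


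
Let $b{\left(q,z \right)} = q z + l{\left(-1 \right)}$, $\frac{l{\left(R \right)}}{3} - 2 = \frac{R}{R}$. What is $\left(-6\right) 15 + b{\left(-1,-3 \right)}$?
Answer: $-78$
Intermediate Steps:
$l{\left(R \right)} = 9$ ($l{\left(R \right)} = 6 + 3 \frac{R}{R} = 6 + 3 \cdot 1 = 6 + 3 = 9$)
$b{\left(q,z \right)} = 9 + q z$ ($b{\left(q,z \right)} = q z + 9 = 9 + q z$)
$\left(-6\right) 15 + b{\left(-1,-3 \right)} = \left(-6\right) 15 + \left(9 - -3\right) = -90 + \left(9 + 3\right) = -90 + 12 = -78$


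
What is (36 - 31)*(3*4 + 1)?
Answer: 65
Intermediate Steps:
(36 - 31)*(3*4 + 1) = 5*(12 + 1) = 5*13 = 65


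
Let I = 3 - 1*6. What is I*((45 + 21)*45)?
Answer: -8910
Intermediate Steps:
I = -3 (I = 3 - 6 = -3)
I*((45 + 21)*45) = -3*(45 + 21)*45 = -198*45 = -3*2970 = -8910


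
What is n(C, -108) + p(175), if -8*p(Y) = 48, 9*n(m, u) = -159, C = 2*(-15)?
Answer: -71/3 ≈ -23.667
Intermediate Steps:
C = -30
n(m, u) = -53/3 (n(m, u) = (⅑)*(-159) = -53/3)
p(Y) = -6 (p(Y) = -⅛*48 = -6)
n(C, -108) + p(175) = -53/3 - 6 = -71/3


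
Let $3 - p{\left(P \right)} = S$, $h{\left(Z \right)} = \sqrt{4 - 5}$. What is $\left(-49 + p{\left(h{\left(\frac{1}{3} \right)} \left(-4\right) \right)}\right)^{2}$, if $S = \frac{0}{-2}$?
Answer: $2116$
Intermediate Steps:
$h{\left(Z \right)} = i$ ($h{\left(Z \right)} = \sqrt{-1} = i$)
$S = 0$ ($S = 0 \left(- \frac{1}{2}\right) = 0$)
$p{\left(P \right)} = 3$ ($p{\left(P \right)} = 3 - 0 = 3 + 0 = 3$)
$\left(-49 + p{\left(h{\left(\frac{1}{3} \right)} \left(-4\right) \right)}\right)^{2} = \left(-49 + 3\right)^{2} = \left(-46\right)^{2} = 2116$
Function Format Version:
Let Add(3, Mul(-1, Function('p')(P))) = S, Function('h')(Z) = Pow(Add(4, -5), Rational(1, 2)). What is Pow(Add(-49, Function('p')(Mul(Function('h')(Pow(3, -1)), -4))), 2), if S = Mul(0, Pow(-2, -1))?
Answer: 2116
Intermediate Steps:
Function('h')(Z) = I (Function('h')(Z) = Pow(-1, Rational(1, 2)) = I)
S = 0 (S = Mul(0, Rational(-1, 2)) = 0)
Function('p')(P) = 3 (Function('p')(P) = Add(3, Mul(-1, 0)) = Add(3, 0) = 3)
Pow(Add(-49, Function('p')(Mul(Function('h')(Pow(3, -1)), -4))), 2) = Pow(Add(-49, 3), 2) = Pow(-46, 2) = 2116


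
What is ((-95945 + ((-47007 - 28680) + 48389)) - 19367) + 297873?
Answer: 155263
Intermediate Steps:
((-95945 + ((-47007 - 28680) + 48389)) - 19367) + 297873 = ((-95945 + (-75687 + 48389)) - 19367) + 297873 = ((-95945 - 27298) - 19367) + 297873 = (-123243 - 19367) + 297873 = -142610 + 297873 = 155263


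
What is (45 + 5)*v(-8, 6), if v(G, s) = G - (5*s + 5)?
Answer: -2150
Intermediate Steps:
v(G, s) = -5 + G - 5*s (v(G, s) = G - (5 + 5*s) = G + (-5 - 5*s) = -5 + G - 5*s)
(45 + 5)*v(-8, 6) = (45 + 5)*(-5 - 8 - 5*6) = 50*(-5 - 8 - 30) = 50*(-43) = -2150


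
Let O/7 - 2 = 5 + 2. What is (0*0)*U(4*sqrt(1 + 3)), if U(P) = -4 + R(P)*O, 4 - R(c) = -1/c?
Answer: 0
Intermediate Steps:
O = 63 (O = 14 + 7*(5 + 2) = 14 + 7*7 = 14 + 49 = 63)
R(c) = 4 + 1/c (R(c) = 4 - (-1)/c = 4 + 1/c)
U(P) = 248 + 63/P (U(P) = -4 + (4 + 1/P)*63 = -4 + (252 + 63/P) = 248 + 63/P)
(0*0)*U(4*sqrt(1 + 3)) = (0*0)*(248 + 63/((4*sqrt(1 + 3)))) = 0*(248 + 63/((4*sqrt(4)))) = 0*(248 + 63/((4*2))) = 0*(248 + 63/8) = 0*(2047/8) = 0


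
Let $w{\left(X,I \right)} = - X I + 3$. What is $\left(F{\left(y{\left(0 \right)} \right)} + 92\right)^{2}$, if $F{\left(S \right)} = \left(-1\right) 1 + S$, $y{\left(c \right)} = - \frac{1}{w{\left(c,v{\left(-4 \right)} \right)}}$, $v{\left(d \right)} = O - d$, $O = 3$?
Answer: $\frac{73984}{9} \approx 8220.4$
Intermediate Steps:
$v{\left(d \right)} = 3 - d$
$w{\left(X,I \right)} = 3 - I X$ ($w{\left(X,I \right)} = - I X + 3 = 3 - I X$)
$y{\left(c \right)} = - \frac{1}{3 - 7 c}$ ($y{\left(c \right)} = - \frac{1}{3 - \left(3 - -4\right) c} = - \frac{1}{3 - \left(3 + 4\right) c} = - \frac{1}{3 - 7 c}$)
$F{\left(S \right)} = -1 + S$
$\left(F{\left(y{\left(0 \right)} \right)} + 92\right)^{2} = \left(\left(-1 + \frac{1}{-3 + 7 \cdot 0}\right) + 92\right)^{2} = \left(\left(-1 + \frac{1}{-3 + 0}\right) + 92\right)^{2} = \left(\left(-1 + \frac{1}{-3}\right) + 92\right)^{2} = \left(\left(-1 - \frac{1}{3}\right) + 92\right)^{2} = \left(- \frac{4}{3} + 92\right)^{2} = \left(\frac{272}{3}\right)^{2} = \frac{73984}{9}$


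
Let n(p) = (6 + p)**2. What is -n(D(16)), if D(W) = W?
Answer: -484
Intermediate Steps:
-n(D(16)) = -(6 + 16)**2 = -1*22**2 = -1*484 = -484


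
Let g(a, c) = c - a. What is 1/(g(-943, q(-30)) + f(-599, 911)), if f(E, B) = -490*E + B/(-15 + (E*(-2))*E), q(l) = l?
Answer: 717617/211282949080 ≈ 3.3965e-6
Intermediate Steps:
f(E, B) = -490*E + B/(-15 - 2*E**2) (f(E, B) = -490*E + B/(-15 + (-2*E)*E) = -490*E + B/(-15 - 2*E**2))
1/(g(-943, q(-30)) + f(-599, 911)) = 1/((-30 - 1*(-943)) + (-1*911 - 7350*(-599) - 980*(-599)**3)/(15 + 2*(-599)**2)) = 1/((-30 + 943) + (-911 + 4402650 - 980*(-214921799))/(15 + 2*358801)) = 1/(913 + (-911 + 4402650 + 210623363020)/(15 + 717602)) = 1/(913 + 210627764759/717617) = 1/(211282949080/717617) = 717617/211282949080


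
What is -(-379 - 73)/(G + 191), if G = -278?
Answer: -452/87 ≈ -5.1954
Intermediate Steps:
-(-379 - 73)/(G + 191) = -(-379 - 73)/(-278 + 191) = -(-452)/(-87) = -(-452)*(-1)/87 = -1*452/87 = -452/87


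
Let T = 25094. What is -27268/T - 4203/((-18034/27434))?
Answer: 723243619619/113136299 ≈ 6392.7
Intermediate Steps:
-27268/T - 4203/((-18034/27434)) = -27268/25094 - 4203/((-18034/27434)) = -27268*1/25094 - 4203/((-18034*1/27434)) = -13634/12547 - 4203/(-9017/13717) = -13634/12547 - 4203*(-13717/9017) = -13634/12547 + 57652551/9017 = 723243619619/113136299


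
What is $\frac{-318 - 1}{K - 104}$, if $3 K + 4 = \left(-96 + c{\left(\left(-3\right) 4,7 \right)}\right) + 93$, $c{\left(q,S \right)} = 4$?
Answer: $\frac{319}{105} \approx 3.0381$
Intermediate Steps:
$K = -1$ ($K = - \frac{4}{3} + \frac{\left(-96 + 4\right) + 93}{3} = - \frac{4}{3} + \frac{-92 + 93}{3} = - \frac{4}{3} + \frac{1}{3} \cdot 1 = - \frac{4}{3} + \frac{1}{3} = -1$)
$\frac{-318 - 1}{K - 104} = \frac{-318 - 1}{-1 - 104} = - \frac{319}{-105} = \left(-319\right) \left(- \frac{1}{105}\right) = \frac{319}{105}$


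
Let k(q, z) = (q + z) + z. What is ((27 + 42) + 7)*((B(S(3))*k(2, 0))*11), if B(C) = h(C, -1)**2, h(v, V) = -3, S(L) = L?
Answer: 15048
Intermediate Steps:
k(q, z) = q + 2*z
B(C) = 9 (B(C) = (-3)**2 = 9)
((27 + 42) + 7)*((B(S(3))*k(2, 0))*11) = ((27 + 42) + 7)*((9*(2 + 2*0))*11) = (69 + 7)*((9*(2 + 0))*11) = 76*((9*2)*11) = 76*(18*11) = 76*198 = 15048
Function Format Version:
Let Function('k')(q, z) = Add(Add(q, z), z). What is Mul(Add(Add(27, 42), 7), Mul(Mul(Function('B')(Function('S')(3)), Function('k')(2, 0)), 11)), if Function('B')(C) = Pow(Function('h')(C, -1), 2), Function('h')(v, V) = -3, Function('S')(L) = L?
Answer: 15048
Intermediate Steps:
Function('k')(q, z) = Add(q, Mul(2, z))
Function('B')(C) = 9 (Function('B')(C) = Pow(-3, 2) = 9)
Mul(Add(Add(27, 42), 7), Mul(Mul(Function('B')(Function('S')(3)), Function('k')(2, 0)), 11)) = Mul(Add(Add(27, 42), 7), Mul(Mul(9, Add(2, Mul(2, 0))), 11)) = Mul(Add(69, 7), Mul(Mul(9, Add(2, 0)), 11)) = Mul(76, Mul(Mul(9, 2), 11)) = Mul(76, Mul(18, 11)) = Mul(76, 198) = 15048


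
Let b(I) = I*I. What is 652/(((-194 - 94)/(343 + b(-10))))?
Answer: -72209/72 ≈ -1002.9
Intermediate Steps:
b(I) = I**2
652/(((-194 - 94)/(343 + b(-10)))) = 652/(((-194 - 94)/(343 + (-10)**2))) = 652/((-288/(343 + 100))) = 652/((-288/443)) = 652/((-288*1/443)) = 652/(-288/443) = 652*(-443/288) = -72209/72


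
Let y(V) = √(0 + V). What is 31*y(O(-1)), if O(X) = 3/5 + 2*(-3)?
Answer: 93*I*√15/5 ≈ 72.037*I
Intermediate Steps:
O(X) = -27/5 (O(X) = 3*(⅕) - 6 = ⅗ - 6 = -27/5)
y(V) = √V
31*y(O(-1)) = 31*√(-27/5) = 31*(3*I*√15/5) = 93*I*√15/5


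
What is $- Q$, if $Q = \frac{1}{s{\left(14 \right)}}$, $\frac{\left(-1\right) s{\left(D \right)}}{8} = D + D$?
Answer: $\frac{1}{224} \approx 0.0044643$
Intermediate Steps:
$s{\left(D \right)} = - 16 D$ ($s{\left(D \right)} = - 8 \left(D + D\right) = - 8 \cdot 2 D = - 16 D$)
$Q = - \frac{1}{224}$ ($Q = \frac{1}{\left(-16\right) 14} = \frac{1}{-224} = - \frac{1}{224} \approx -0.0044643$)
$- Q = \left(-1\right) \left(- \frac{1}{224}\right) = \frac{1}{224}$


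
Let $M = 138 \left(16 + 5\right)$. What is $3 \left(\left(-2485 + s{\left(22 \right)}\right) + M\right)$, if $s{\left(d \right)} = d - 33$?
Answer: $1206$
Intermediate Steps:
$s{\left(d \right)} = -33 + d$
$M = 2898$ ($M = 138 \cdot 21 = 2898$)
$3 \left(\left(-2485 + s{\left(22 \right)}\right) + M\right) = 3 \left(\left(-2485 + \left(-33 + 22\right)\right) + 2898\right) = 3 \left(\left(-2485 - 11\right) + 2898\right) = 3 \left(-2496 + 2898\right) = 3 \cdot 402 = 1206$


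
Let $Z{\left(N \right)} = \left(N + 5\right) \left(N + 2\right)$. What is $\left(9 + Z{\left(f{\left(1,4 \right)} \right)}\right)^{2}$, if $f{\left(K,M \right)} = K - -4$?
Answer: $6241$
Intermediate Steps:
$f{\left(K,M \right)} = 4 + K$ ($f{\left(K,M \right)} = K + 4 = 4 + K$)
$Z{\left(N \right)} = \left(2 + N\right) \left(5 + N\right)$ ($Z{\left(N \right)} = \left(5 + N\right) \left(2 + N\right) = \left(2 + N\right) \left(5 + N\right)$)
$\left(9 + Z{\left(f{\left(1,4 \right)} \right)}\right)^{2} = \left(9 + \left(10 + \left(4 + 1\right)^{2} + 7 \left(4 + 1\right)\right)\right)^{2} = \left(9 + \left(10 + 5^{2} + 7 \cdot 5\right)\right)^{2} = \left(9 + \left(10 + 25 + 35\right)\right)^{2} = \left(9 + 70\right)^{2} = 79^{2} = 6241$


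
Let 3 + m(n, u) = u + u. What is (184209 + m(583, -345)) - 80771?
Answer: 102745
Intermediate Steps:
m(n, u) = -3 + 2*u (m(n, u) = -3 + (u + u) = -3 + 2*u)
(184209 + m(583, -345)) - 80771 = (184209 + (-3 + 2*(-345))) - 80771 = (184209 + (-3 - 690)) - 80771 = (184209 - 693) - 80771 = 183516 - 80771 = 102745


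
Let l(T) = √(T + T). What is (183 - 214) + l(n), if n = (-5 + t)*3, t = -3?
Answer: -31 + 4*I*√3 ≈ -31.0 + 6.9282*I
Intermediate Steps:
n = -24 (n = (-5 - 3)*3 = -8*3 = -24)
l(T) = √2*√T (l(T) = √(2*T) = √2*√T)
(183 - 214) + l(n) = (183 - 214) + √2*√(-24) = -31 + √2*(2*I*√6) = -31 + 4*I*√3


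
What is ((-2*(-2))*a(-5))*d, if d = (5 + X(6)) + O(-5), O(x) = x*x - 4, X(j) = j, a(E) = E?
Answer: -640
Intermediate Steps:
O(x) = -4 + x**2 (O(x) = x**2 - 4 = -4 + x**2)
d = 32 (d = (5 + 6) + (-4 + (-5)**2) = 11 + (-4 + 25) = 11 + 21 = 32)
((-2*(-2))*a(-5))*d = (-2*(-2)*(-5))*32 = (4*(-5))*32 = -20*32 = -640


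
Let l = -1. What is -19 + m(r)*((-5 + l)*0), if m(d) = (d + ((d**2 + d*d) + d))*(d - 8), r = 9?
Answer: -19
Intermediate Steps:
m(d) = (-8 + d)*(2*d + 2*d**2) (m(d) = (d + ((d**2 + d**2) + d))*(-8 + d) = (d + (2*d**2 + d))*(-8 + d) = (d + (d + 2*d**2))*(-8 + d) = (2*d + 2*d**2)*(-8 + d) = (-8 + d)*(2*d + 2*d**2))
-19 + m(r)*((-5 + l)*0) = -19 + (2*9*(-8 + 9**2 - 7*9))*((-5 - 1)*0) = -19 + (2*9*(-8 + 81 - 63))*(-6*0) = -19 + (2*9*10)*0 = -19 + 180*0 = -19 + 0 = -19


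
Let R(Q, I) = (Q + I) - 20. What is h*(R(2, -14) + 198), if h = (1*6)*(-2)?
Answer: -1992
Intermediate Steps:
R(Q, I) = -20 + I + Q (R(Q, I) = (I + Q) - 20 = -20 + I + Q)
h = -12 (h = 6*(-2) = -12)
h*(R(2, -14) + 198) = -12*((-20 - 14 + 2) + 198) = -12*(-32 + 198) = -12*166 = -1992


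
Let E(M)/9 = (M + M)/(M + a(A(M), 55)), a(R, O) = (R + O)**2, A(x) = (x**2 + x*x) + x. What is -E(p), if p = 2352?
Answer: -42336/122461114428577 ≈ -3.4571e-10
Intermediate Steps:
A(x) = x + 2*x**2 (A(x) = (x**2 + x**2) + x = 2*x**2 + x = x + 2*x**2)
a(R, O) = (O + R)**2
E(M) = 18*M/(M + (55 + M*(1 + 2*M))**2) (E(M) = 9*((M + M)/(M + (55 + M*(1 + 2*M))**2)) = 9*((2*M)/(M + (55 + M*(1 + 2*M))**2)) = 9*(2*M/(M + (55 + M*(1 + 2*M))**2)) = 18*M/(M + (55 + M*(1 + 2*M))**2))
-E(p) = -18*2352/(2352 + (55 + 2352*(1 + 2*2352))**2) = -18*2352/(2352 + (55 + 2352*(1 + 4704))**2) = -18*2352/(2352 + (55 + 2352*4705)**2) = -18*2352/(2352 + (55 + 11066160)**2) = -18*2352/(2352 + 11066215**2) = -18*2352/(2352 + 122461114426225) = -18*2352/122461114428577 = -1*42336/122461114428577 = -42336/122461114428577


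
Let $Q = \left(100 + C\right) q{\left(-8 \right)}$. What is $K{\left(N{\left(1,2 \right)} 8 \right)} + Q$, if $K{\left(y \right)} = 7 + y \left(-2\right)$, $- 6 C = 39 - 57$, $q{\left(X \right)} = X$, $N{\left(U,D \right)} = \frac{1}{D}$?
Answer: $-825$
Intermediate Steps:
$C = 3$ ($C = - \frac{39 - 57}{6} = \left(- \frac{1}{6}\right) \left(-18\right) = 3$)
$K{\left(y \right)} = 7 - 2 y$
$Q = -824$ ($Q = \left(100 + 3\right) \left(-8\right) = 103 \left(-8\right) = -824$)
$K{\left(N{\left(1,2 \right)} 8 \right)} + Q = \left(7 - 2 \cdot \frac{1}{2} \cdot 8\right) - 824 = \left(7 - 8\right) - 824 = -1 - 824 = -825$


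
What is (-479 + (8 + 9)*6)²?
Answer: 142129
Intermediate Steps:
(-479 + (8 + 9)*6)² = (-479 + 17*6)² = (-479 + 102)² = (-377)² = 142129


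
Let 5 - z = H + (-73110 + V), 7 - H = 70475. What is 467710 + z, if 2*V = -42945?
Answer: 1265531/2 ≈ 6.3277e+5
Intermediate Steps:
V = -42945/2 (V = (½)*(-42945) = -42945/2 ≈ -21473.)
H = -70468 (H = 7 - 1*70475 = 7 - 70475 = -70468)
z = 330111/2 (z = 5 - (-70468 + (-73110 - 42945/2)) = 5 - (-70468 - 189165/2) = 5 - 1*(-330101/2) = 5 + 330101/2 = 330111/2 ≈ 1.6506e+5)
467710 + z = 467710 + 330111/2 = 1265531/2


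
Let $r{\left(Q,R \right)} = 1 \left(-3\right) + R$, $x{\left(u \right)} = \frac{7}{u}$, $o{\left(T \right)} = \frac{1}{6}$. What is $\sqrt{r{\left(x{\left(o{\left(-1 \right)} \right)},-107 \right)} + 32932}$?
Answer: $\sqrt{32822} \approx 181.17$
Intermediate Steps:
$o{\left(T \right)} = \frac{1}{6}$
$r{\left(Q,R \right)} = -3 + R$
$\sqrt{r{\left(x{\left(o{\left(-1 \right)} \right)},-107 \right)} + 32932} = \sqrt{\left(-3 - 107\right) + 32932} = \sqrt{-110 + 32932} = \sqrt{32822}$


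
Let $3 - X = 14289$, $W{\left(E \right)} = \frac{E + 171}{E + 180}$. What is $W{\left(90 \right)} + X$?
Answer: $- \frac{428551}{30} \approx -14285.0$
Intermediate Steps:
$W{\left(E \right)} = \frac{171 + E}{180 + E}$
$X = -14286$ ($X = 3 - 14289 = -14286$)
$W{\left(90 \right)} + X = \frac{171 + 90}{180 + 90} - 14286 = \frac{1}{270} \cdot 261 - 14286 = \frac{29}{30} - 14286 = - \frac{428551}{30}$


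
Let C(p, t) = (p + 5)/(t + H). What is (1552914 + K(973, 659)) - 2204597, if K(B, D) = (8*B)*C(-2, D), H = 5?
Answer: -54086770/83 ≈ -6.5165e+5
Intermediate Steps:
C(p, t) = (5 + p)/(5 + t) (C(p, t) = (p + 5)/(t + 5) = (5 + p)/(5 + t))
K(B, D) = 24*B/(5 + D) (K(B, D) = (8*B)*((5 - 2)/(5 + D)) = (8*B)*(3/(5 + D)) = 24*B/(5 + D))
(1552914 + K(973, 659)) - 2204597 = (1552914 + 24*973/(5 + 659)) - 2204597 = (1552914 + 24*973/664) - 2204597 = (1552914 + 24*973*(1/664)) - 2204597 = (1552914 + 2919/83) - 2204597 = 128894781/83 - 2204597 = -54086770/83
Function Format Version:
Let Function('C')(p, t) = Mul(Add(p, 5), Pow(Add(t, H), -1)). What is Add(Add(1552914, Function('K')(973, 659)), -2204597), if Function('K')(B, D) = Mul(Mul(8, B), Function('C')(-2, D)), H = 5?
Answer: Rational(-54086770, 83) ≈ -6.5165e+5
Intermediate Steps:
Function('C')(p, t) = Mul(Pow(Add(5, t), -1), Add(5, p)) (Function('C')(p, t) = Mul(Add(p, 5), Pow(Add(t, 5), -1)) = Mul(Add(5, p), Pow(Add(5, t), -1)) = Mul(Pow(Add(5, t), -1), Add(5, p)))
Function('K')(B, D) = Mul(24, B, Pow(Add(5, D), -1)) (Function('K')(B, D) = Mul(Mul(8, B), Mul(Pow(Add(5, D), -1), Add(5, -2))) = Mul(Mul(8, B), Mul(Pow(Add(5, D), -1), 3)) = Mul(Mul(8, B), Mul(3, Pow(Add(5, D), -1))) = Mul(24, B, Pow(Add(5, D), -1)))
Add(Add(1552914, Function('K')(973, 659)), -2204597) = Add(Add(1552914, Mul(24, 973, Pow(Add(5, 659), -1))), -2204597) = Add(Add(1552914, Mul(24, 973, Pow(664, -1))), -2204597) = Add(Add(1552914, Mul(24, 973, Rational(1, 664))), -2204597) = Add(Add(1552914, Rational(2919, 83)), -2204597) = Add(Rational(128894781, 83), -2204597) = Rational(-54086770, 83)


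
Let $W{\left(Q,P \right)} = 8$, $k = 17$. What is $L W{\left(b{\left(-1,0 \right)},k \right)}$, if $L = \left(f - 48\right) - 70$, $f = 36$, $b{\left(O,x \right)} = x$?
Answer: $-656$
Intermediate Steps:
$L = -82$ ($L = \left(36 - 48\right) - 70 = -12 - 70 = -82$)
$L W{\left(b{\left(-1,0 \right)},k \right)} = \left(-82\right) 8 = -656$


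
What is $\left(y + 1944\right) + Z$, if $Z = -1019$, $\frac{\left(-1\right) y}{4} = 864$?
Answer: $-2531$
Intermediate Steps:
$y = -3456$ ($y = \left(-4\right) 864 = -3456$)
$\left(y + 1944\right) + Z = \left(-3456 + 1944\right) - 1019 = -1512 - 1019 = -2531$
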